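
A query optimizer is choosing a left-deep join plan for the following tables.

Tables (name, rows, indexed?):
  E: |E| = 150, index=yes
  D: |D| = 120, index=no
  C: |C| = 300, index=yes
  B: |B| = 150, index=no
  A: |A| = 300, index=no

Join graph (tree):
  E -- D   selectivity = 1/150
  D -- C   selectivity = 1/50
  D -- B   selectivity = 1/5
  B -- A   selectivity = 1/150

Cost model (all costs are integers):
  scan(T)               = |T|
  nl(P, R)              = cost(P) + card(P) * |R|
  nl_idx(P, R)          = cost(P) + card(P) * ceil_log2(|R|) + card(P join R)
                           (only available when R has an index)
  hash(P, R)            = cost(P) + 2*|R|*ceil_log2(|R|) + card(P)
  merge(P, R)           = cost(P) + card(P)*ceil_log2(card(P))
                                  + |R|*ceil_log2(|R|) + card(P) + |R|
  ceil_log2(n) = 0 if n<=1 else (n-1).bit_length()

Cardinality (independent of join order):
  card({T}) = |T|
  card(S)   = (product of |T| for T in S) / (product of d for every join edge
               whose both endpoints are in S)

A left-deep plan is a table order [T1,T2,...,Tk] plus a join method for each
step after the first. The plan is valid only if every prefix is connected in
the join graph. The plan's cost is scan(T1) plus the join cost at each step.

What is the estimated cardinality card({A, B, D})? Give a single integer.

Tables in S: A(300), B(150), D(120)
Edges inside S: D-B(d=5), B-A(d=150)
numerator = 300 * 150 * 120 = 5400000
denominator = 5 * 150 = 750
card(S) = 5400000 / 750 = 7200

7200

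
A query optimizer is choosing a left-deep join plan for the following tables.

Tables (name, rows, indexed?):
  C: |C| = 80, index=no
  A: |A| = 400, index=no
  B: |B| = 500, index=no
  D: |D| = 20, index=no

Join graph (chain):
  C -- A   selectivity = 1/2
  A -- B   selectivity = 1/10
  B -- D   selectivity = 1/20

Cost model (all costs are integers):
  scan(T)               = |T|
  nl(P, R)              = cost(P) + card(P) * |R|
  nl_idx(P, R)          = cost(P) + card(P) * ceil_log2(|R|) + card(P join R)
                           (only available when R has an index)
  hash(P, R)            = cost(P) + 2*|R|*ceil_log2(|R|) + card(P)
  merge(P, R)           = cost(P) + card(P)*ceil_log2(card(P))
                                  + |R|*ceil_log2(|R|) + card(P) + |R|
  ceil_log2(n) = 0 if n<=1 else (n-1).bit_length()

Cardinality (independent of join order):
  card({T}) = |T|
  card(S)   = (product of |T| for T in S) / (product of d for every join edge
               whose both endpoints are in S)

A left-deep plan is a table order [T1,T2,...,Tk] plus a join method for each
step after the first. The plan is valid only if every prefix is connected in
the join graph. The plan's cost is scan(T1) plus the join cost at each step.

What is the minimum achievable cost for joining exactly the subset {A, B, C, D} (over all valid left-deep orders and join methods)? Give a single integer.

30020

Selinger DP over subsets of {A,B,C,D}:
  {C}: scan cost=80, card=80
  {A}: scan cost=400, card=400
  {B}: scan cost=500, card=500
  {D}: scan cost=20, card=20
  {AC}: card=16000; try (C,hash)→1920, (A,merge)→4720, (C,merge)→5040, (A,hash)→7360, (A,nl)→32080, (C,nl)→32400; best=1920 via (C,hash)
  {AB}: card=20000; try (A,hash)→8200, (B,merge)→9400, (A,merge)→9500, (B,hash)→9800, (B,nl)→200400, (A,nl)→200500; best=8200 via (A,hash)
  {BD}: card=500; try (D,hash)→1200, (B,merge)→5140, (D,merge)→5620, (B,hash)→9040, (B,nl)→10020, (D,nl)→10500; best=1200 via (D,hash)
  {ABC}: card=800000; try (B,hash)→26920, (C,hash)→29320, (B,merge)→246920, (C,merge)→328840, (C,nl)→1608200, (B,nl)→8001920; best=26920 via (B,hash)
  {ABD}: card=20000; try (A,hash)→8900, (A,merge)→10200, (D,hash)→28400, (A,nl)→201200, (D,merge)→328320, (D,nl)→408200; best=8900 via (A,hash)
  {ABCD}: card=800000; try (C,hash)→30020, (C,merge)→329540, (D,hash)→827120, (C,nl)→1608900, (D,nl)→16026920, (D,merge)→16827040; best=30020 via (C,hash)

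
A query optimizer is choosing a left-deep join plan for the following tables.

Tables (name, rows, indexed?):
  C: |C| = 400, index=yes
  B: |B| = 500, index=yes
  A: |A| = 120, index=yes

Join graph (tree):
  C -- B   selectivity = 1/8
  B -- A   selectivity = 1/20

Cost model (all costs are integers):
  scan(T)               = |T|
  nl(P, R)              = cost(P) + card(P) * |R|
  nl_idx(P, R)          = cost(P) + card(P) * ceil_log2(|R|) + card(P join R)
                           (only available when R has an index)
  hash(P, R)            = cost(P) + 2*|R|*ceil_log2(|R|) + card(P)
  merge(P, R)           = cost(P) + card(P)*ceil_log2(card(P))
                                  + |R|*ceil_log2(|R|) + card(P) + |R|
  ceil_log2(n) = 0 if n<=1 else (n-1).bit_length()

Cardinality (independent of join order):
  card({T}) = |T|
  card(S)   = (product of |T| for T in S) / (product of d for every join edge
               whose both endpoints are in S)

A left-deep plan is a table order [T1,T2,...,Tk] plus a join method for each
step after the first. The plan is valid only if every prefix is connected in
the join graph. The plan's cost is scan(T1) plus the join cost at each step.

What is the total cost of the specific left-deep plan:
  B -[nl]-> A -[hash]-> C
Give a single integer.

70700

step 1: scan B: cost=500, card=500
step 2: join A via nl
    card(P join A) = 500*120/(20) = 3000
    cost = 500 + 500*120 = 60500
step 3: join C via hash
    card(P join C) = 3000*400/(8) = 150000
    cost = 60500 + 2*400*9 + 3000 = 70700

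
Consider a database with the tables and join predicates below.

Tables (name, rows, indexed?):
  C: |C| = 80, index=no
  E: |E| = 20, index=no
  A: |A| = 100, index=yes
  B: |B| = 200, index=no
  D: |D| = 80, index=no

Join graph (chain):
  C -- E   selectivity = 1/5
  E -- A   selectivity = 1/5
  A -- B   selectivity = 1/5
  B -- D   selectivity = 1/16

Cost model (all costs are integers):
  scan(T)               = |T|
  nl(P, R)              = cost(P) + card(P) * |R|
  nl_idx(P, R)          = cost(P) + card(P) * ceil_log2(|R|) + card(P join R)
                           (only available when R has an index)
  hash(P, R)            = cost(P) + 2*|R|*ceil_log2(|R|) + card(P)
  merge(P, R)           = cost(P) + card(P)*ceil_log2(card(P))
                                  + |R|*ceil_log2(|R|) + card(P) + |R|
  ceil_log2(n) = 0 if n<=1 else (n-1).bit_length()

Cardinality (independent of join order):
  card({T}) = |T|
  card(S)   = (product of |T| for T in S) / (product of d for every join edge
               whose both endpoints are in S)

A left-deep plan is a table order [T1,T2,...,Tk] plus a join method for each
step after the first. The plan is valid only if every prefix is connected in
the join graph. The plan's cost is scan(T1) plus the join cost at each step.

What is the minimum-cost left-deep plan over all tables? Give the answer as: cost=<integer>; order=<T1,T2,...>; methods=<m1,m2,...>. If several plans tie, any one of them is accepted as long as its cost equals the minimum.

Selinger DP (subsets sized 1..n):
  {C}: scan cost=80, card=80
  {E}: scan cost=20, card=20
  {A}: scan cost=100, card=100
  {B}: scan cost=200, card=200
  {D}: scan cost=80, card=80
  {CE}: card=320; try (E,hash)→360, (C,merge)→780, (E,merge)→840, (C,hash)→1160, (C,nl)→1620, (E,nl)→1680; best=360 via (E,hash)
  {AE}: card=400; try (E,hash)→400, (A,nl_idx)→560, (A,merge)→940, (E,merge)→1020, (A,hash)→1440, (A,nl)→2020 …(+1); best=400 via (E,hash)
  {AB}: card=4000; try (A,hash)→1800, (B,merge)→2700, (A,merge)→2800, (B,hash)→3400, (A,nl_idx)→5600, (B,nl)→20100 …(+1); best=1800 via (A,hash)
  {BD}: card=1000; try (D,hash)→1520, (B,merge)→2520, (D,merge)→2640, (B,hash)→3360, (B,nl)→16080, (D,nl)→16200; best=1520 via (D,hash)
  {ACE}: card=6400; try (C,hash)→1920, (A,hash)→2080, (A,merge)→4360, (C,merge)→5040, (A,nl_idx)→9000, (A,nl)→32360 …(+1); best=1920 via (C,hash)
  {ABE}: card=16000; try (B,hash)→4000, (E,hash)→6000, (B,merge)→6200, (E,merge)→53920, (B,nl)→80400, (E,nl)→81800; best=4000 via (B,hash)
  {ABD}: card=20000; try (A,hash)→3920, (D,hash)→6920, (A,merge)→13320, (A,nl_idx)→28520, (D,merge)→54440, (A,nl)→101520 …(+1); best=3920 via (A,hash)
  {ABCE}: card=256000; try (B,hash)→11520, (C,hash)→21120, (B,merge)→93320, (C,merge)→244640, (B,nl)→1281920, (C,nl)→1284000; best=11520 via (B,hash)
  {ABDE}: card=80000; try (D,hash)→21120, (E,hash)→24120, (D,merge)→244640, (E,merge)→324040, (E,nl)→403920, (D,nl)→1284000; best=21120 via (D,hash)
  {ABCDE}: card=1280000; try (C,hash)→102240, (D,hash)→268640, (C,merge)→1461760, (D,merge)→4876160, (C,nl)→6421120, (D,nl)→20491520; best=102240 via (C,hash)

cost=102240; order=A,E,B,D,C; methods=hash,hash,hash,hash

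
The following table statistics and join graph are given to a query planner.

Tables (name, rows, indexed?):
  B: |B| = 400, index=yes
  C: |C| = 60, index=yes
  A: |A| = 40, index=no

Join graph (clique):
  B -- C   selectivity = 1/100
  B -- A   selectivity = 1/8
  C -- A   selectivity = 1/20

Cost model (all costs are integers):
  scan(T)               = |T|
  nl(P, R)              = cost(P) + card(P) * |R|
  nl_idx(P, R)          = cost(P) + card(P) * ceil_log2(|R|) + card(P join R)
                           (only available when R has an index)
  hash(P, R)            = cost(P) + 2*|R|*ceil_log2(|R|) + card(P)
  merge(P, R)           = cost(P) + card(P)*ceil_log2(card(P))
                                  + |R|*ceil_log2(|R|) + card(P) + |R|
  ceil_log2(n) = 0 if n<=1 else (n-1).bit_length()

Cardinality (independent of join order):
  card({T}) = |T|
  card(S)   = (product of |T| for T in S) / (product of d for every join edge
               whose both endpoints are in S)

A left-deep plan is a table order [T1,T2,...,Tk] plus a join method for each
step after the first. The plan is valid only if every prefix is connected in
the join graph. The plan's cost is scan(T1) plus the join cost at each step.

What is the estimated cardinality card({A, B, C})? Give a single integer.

60

Tables in S: A(40), B(400), C(60)
Edges inside S: B-C(d=100), B-A(d=8), C-A(d=20)
numerator = 40 * 400 * 60 = 960000
denominator = 100 * 8 * 20 = 16000
card(S) = 960000 / 16000 = 60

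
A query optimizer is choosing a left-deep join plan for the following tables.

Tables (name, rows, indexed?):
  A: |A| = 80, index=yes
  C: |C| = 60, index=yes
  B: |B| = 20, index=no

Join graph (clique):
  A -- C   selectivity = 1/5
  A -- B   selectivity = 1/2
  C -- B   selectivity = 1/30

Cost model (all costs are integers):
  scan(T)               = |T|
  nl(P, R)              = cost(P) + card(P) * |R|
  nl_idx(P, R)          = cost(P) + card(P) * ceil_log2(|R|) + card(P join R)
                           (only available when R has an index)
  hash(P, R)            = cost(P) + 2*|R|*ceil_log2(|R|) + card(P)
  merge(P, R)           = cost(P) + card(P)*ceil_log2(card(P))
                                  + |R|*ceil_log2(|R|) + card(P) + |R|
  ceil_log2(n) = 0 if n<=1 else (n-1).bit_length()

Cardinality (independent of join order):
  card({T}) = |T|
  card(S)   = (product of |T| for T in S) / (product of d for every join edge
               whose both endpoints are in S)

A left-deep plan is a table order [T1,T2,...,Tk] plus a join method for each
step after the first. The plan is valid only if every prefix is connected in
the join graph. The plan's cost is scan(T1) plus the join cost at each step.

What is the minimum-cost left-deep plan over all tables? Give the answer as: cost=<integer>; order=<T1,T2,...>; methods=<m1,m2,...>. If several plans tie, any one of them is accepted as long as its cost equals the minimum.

Selinger DP (subsets sized 1..n):
  {A}: scan cost=80, card=80
  {C}: scan cost=60, card=60
  {B}: scan cost=20, card=20
  {AC}: card=960; try (C,hash)→880, (A,merge)→1120, (C,merge)→1140, (A,hash)→1240, (A,nl_idx)→1440, (C,nl_idx)→1520 …(+2); best=880 via (C,hash)
  {AB}: card=800; try (B,hash)→360, (A,merge)→780, (B,merge)→840, (A,nl_idx)→960, (A,hash)→1160, (A,nl)→1620 …(+1); best=360 via (B,hash)
  {BC}: card=40; try (C,nl_idx)→180, (B,hash)→320, (C,merge)→560, (B,merge)→600, (C,hash)→760, (C,nl)→1220 …(+1); best=180 via (C,nl_idx)
  {ABC}: card=320; try (A,nl_idx)→780, (A,merge)→1100, (A,hash)→1340, (C,hash)→1880, (B,hash)→2040, (A,nl)→3380 …(+5); best=780 via (A,nl_idx)

cost=780; order=B,C,A; methods=nl_idx,nl_idx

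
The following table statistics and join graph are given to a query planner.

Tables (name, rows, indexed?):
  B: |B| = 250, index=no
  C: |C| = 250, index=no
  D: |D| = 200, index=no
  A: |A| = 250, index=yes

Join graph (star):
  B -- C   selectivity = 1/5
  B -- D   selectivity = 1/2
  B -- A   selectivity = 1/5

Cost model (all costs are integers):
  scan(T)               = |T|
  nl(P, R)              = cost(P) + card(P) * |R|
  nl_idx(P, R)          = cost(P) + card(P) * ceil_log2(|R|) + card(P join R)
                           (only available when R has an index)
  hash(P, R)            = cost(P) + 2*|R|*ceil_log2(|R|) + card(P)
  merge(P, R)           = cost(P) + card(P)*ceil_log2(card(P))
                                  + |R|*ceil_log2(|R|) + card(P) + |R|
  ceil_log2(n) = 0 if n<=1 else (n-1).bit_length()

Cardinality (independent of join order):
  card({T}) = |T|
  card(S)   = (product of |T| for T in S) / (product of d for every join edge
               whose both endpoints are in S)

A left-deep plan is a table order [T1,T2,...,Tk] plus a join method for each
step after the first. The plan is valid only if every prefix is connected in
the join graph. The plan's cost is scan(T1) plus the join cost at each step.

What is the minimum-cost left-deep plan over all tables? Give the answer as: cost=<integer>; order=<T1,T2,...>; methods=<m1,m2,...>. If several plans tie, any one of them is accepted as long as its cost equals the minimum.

cost=649200; order=A,B,C,D; methods=hash,hash,hash

Selinger DP (subsets sized 1..n):
  {B}: scan cost=250, card=250
  {C}: scan cost=250, card=250
  {D}: scan cost=200, card=200
  {A}: scan cost=250, card=250
  {BC}: card=12500; try (C,hash)→4500, (B,hash)→4500, (C,merge)→4750, (B,merge)→4750, (C,nl)→62750, (B,nl)→62750; best=4500 via (C,hash)
  {BD}: card=25000; try (D,hash)→3700, (B,merge)→4250, (D,merge)→4300, (B,hash)→4400, (B,nl)→50200, (D,nl)→50250; best=3700 via (D,hash)
  {AB}: card=12500; try (B,hash)→4500, (A,hash)→4500, (B,merge)→4750, (A,merge)→4750, (A,nl_idx)→14750, (B,nl)→62750 …(+1); best=4500 via (B,hash)
  {BCD}: card=1250000; try (D,hash)→20200, (C,hash)→32700, (D,merge)→193800, (C,merge)→405950, (D,nl)→2504500, (C,nl)→6253700; best=20200 via (D,hash)
  {ABC}: card=625000; try (C,hash)→21000, (A,hash)→21000, (C,merge)→194250, (A,merge)→194250, (A,nl_idx)→729500, (C,nl)→3129500 …(+1); best=21000 via (C,hash)
  {ABD}: card=1250000; try (D,hash)→20200, (A,hash)→32700, (D,merge)→193800, (A,merge)→405950, (A,nl_idx)→1453700, (D,nl)→2504500 …(+1); best=20200 via (D,hash)
  {ABCD}: card=62500000; try (D,hash)→649200, (C,hash)→1274200, (A,hash)→1274200, (D,merge)→13147800, (C,merge)→27522450, (A,merge)→27522450 …(+4); best=649200 via (D,hash)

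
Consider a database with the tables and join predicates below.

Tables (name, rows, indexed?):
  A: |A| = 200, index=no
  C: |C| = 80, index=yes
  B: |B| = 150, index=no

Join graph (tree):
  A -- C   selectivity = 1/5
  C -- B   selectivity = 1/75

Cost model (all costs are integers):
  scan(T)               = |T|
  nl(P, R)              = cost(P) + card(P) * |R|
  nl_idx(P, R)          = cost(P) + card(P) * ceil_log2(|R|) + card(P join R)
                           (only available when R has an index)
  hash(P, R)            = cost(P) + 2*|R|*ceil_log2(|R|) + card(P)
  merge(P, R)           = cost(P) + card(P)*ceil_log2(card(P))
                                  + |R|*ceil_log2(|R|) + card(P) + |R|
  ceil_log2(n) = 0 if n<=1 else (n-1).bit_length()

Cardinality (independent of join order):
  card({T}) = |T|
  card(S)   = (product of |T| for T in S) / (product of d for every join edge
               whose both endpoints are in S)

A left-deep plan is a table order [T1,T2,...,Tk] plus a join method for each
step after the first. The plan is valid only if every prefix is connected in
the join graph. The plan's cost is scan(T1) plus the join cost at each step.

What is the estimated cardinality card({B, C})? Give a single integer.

160

Tables in S: B(150), C(80)
Edges inside S: C-B(d=75)
numerator = 150 * 80 = 12000
denominator = 75 = 75
card(S) = 12000 / 75 = 160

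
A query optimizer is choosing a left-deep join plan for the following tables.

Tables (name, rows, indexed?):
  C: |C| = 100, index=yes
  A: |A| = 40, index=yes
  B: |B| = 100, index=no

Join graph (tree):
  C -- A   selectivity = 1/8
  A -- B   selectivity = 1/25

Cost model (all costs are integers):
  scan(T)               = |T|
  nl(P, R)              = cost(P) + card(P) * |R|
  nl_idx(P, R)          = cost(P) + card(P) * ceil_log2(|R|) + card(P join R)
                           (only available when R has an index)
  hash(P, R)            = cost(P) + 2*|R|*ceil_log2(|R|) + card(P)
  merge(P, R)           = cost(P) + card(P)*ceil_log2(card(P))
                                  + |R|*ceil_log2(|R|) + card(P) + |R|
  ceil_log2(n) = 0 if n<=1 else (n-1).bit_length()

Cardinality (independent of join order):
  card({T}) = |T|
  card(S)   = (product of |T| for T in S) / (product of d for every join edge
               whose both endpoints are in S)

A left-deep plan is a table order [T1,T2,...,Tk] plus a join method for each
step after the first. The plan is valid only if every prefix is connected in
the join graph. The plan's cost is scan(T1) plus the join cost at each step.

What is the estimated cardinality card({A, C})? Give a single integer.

Tables in S: A(40), C(100)
Edges inside S: C-A(d=8)
numerator = 40 * 100 = 4000
denominator = 8 = 8
card(S) = 4000 / 8 = 500

500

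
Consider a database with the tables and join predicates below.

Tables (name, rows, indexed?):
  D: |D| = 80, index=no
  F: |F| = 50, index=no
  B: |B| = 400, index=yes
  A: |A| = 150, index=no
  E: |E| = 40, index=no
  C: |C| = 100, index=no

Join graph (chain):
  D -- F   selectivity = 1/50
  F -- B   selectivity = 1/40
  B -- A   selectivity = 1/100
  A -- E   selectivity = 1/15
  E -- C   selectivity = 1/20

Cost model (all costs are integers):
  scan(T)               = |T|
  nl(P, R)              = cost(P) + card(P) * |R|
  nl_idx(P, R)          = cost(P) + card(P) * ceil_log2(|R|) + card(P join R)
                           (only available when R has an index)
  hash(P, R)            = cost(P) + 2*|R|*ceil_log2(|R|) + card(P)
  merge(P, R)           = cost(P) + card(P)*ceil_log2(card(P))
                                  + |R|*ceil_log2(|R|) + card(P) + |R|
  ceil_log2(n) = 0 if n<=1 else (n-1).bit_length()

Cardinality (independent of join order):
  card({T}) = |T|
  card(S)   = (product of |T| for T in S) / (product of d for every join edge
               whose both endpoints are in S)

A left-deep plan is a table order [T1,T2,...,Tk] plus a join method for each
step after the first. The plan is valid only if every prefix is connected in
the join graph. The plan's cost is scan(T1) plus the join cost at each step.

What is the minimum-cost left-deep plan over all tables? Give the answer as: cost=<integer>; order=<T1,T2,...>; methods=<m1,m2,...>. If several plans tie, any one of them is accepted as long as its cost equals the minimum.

Selinger DP (subsets sized 1..n):
  {D}: scan cost=80, card=80
  {F}: scan cost=50, card=50
  {B}: scan cost=400, card=400
  {A}: scan cost=150, card=150
  {E}: scan cost=40, card=40
  {C}: scan cost=100, card=100
  {DF}: card=80; try (F,hash)→760, (D,merge)→1040, (F,merge)→1070, (D,hash)→1220, (D,nl)→4050, (F,nl)→4080; best=760 via (F,hash)
  {BF}: card=500; try (B,nl_idx)→1000, (F,hash)→1400, (B,merge)→4400, (F,merge)→4750, (B,hash)→7300, (B,nl)→20050 …(+1); best=1000 via (B,nl_idx)
  {AB}: card=600; try (B,nl_idx)→2100, (A,hash)→3200, (B,merge)→5500, (A,merge)→5750, (B,hash)→7500, (B,nl)→60150 …(+1); best=2100 via (B,nl_idx)
  {AE}: card=400; try (E,hash)→780, (A,merge)→1670, (E,merge)→1780, (A,hash)→2480, (A,nl)→6040, (E,nl)→6150; best=780 via (E,hash)
  {CE}: card=200; try (E,hash)→680, (C,merge)→1120, (E,merge)→1180, (C,hash)→1480, (C,nl)→4040, (E,nl)→4100; best=680 via (E,hash)
  {BDF}: card=800; try (B,nl_idx)→2280, (D,hash)→2620, (B,merge)→5400, (D,merge)→6640, (B,hash)→8040, (B,nl)→32760 …(+1); best=2280 via (B,nl_idx)
  {ABF}: card=750; try (F,hash)→3300, (A,hash)→3900, (A,merge)→7350, (F,merge)→9050, (F,nl)→32100, (A,nl)→76000; best=3300 via (F,hash)
  {ABE}: card=1600; try (E,hash)→3180, (B,nl_idx)→5980, (B,hash)→8380, (B,merge)→8780, (E,merge)→8980, (E,nl)→26100 …(+1); best=3180 via (E,hash)
  {ACE}: card=2000; try (C,hash)→2580, (A,hash)→3280, (A,merge)→3830, (C,merge)→5580, (A,nl)→30680, (C,nl)→40780; best=2580 via (C,hash)
  {ABDF}: card=1200; try (D,hash)→5170, (A,hash)→5480, (D,merge)→12190, (A,merge)→12430, (D,nl)→63300, (A,nl)→122280; best=5170 via (D,hash)
  {ABEF}: card=2000; try (E,hash)→4530, (F,hash)→5380, (E,merge)→11830, (F,merge)→22730, (E,nl)→33300, (F,nl)→83180; best=4530 via (E,hash)
  {ABCE}: card=8000; try (C,hash)→6180, (B,hash)→11780, (C,merge)→23180, (B,nl_idx)→28580, (B,merge)→30580, (C,nl)→163180 …(+1); best=6180 via (C,hash)
  {ABDEF}: card=3200; try (E,hash)→6850, (D,hash)→7650, (E,merge)→19850, (D,merge)→29170, (E,nl)→53170, (D,nl)→164530; best=6850 via (E,hash)
  {ABCEF}: card=10000; try (C,hash)→7930, (F,hash)→14780, (C,merge)→29330, (F,merge)→118530, (C,nl)→204530, (F,nl)→406180; best=7930 via (C,hash)
  {ABCDEF}: card=16000; try (C,hash)→11450, (D,hash)→19050, (C,merge)→49250, (D,merge)→158570, (C,nl)→326850, (D,nl)→807930; best=11450 via (C,hash)

cost=11450; order=A,B,F,D,E,C; methods=nl_idx,hash,hash,hash,hash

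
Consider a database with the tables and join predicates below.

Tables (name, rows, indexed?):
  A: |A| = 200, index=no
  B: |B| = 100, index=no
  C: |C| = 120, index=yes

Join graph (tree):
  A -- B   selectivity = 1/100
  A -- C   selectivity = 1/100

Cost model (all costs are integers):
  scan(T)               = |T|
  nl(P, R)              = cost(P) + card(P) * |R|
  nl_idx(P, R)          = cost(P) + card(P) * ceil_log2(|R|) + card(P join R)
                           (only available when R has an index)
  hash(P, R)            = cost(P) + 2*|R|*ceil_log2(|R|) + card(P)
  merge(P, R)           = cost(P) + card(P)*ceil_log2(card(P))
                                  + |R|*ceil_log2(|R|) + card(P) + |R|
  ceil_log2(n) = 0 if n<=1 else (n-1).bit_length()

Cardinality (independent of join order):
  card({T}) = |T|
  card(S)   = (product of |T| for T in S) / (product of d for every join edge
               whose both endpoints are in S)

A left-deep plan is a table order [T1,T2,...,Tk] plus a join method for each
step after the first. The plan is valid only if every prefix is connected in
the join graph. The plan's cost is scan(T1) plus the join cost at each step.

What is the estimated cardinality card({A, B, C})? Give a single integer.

Tables in S: A(200), B(100), C(120)
Edges inside S: A-B(d=100), A-C(d=100)
numerator = 200 * 100 * 120 = 2400000
denominator = 100 * 100 = 10000
card(S) = 2400000 / 10000 = 240

240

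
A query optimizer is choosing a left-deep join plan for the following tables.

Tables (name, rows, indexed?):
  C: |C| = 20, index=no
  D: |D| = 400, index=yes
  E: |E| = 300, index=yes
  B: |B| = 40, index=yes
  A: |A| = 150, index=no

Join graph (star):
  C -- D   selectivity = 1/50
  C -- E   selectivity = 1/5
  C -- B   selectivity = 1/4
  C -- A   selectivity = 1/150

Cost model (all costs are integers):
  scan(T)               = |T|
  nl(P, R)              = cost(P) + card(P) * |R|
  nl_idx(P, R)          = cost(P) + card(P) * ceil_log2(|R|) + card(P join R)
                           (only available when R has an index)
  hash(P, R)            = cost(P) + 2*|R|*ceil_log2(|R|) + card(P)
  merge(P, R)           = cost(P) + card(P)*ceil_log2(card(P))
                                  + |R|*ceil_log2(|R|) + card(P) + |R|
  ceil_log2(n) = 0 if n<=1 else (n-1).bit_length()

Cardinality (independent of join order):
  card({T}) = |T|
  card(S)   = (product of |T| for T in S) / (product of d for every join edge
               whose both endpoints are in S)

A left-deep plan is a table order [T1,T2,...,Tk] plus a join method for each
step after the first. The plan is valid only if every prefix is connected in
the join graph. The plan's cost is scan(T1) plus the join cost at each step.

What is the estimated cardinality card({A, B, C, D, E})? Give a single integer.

Tables in S: A(150), B(40), C(20), D(400), E(300)
Edges inside S: C-D(d=50), C-E(d=5), C-B(d=4), C-A(d=150)
numerator = 150 * 40 * 20 * 400 * 300 = 14400000000
denominator = 50 * 5 * 4 * 150 = 150000
card(S) = 14400000000 / 150000 = 96000

96000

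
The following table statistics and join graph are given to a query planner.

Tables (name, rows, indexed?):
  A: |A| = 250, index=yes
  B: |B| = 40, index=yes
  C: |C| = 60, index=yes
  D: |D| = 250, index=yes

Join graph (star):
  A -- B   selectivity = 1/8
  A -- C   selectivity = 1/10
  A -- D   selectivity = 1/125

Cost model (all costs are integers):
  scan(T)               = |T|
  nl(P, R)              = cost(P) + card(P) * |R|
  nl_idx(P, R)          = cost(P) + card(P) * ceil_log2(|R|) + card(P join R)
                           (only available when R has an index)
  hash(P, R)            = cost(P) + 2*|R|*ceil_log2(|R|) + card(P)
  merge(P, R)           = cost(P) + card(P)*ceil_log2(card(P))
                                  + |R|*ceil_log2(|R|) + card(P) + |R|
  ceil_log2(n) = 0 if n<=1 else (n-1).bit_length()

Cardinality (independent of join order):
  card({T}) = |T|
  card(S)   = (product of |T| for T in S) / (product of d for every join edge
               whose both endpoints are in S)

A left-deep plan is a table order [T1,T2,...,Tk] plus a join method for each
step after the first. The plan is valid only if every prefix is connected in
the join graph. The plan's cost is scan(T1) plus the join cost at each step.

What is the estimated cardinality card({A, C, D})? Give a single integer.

Tables in S: A(250), C(60), D(250)
Edges inside S: A-C(d=10), A-D(d=125)
numerator = 250 * 60 * 250 = 3750000
denominator = 10 * 125 = 1250
card(S) = 3750000 / 1250 = 3000

3000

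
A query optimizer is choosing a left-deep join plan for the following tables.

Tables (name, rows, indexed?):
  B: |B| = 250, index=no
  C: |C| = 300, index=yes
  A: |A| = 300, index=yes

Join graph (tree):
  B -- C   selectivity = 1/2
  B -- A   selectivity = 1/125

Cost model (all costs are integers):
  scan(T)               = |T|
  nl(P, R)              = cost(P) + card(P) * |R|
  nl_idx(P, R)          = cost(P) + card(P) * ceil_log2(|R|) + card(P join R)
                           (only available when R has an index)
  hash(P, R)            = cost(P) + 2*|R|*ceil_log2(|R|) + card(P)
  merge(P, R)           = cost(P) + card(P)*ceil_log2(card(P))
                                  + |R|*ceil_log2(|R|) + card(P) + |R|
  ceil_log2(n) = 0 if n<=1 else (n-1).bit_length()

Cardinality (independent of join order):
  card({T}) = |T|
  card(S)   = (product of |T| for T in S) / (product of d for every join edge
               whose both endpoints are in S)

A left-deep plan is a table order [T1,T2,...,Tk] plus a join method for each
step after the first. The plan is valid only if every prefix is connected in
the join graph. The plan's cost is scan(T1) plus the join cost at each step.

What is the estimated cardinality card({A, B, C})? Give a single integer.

Tables in S: A(300), B(250), C(300)
Edges inside S: B-C(d=2), B-A(d=125)
numerator = 300 * 250 * 300 = 22500000
denominator = 2 * 125 = 250
card(S) = 22500000 / 250 = 90000

90000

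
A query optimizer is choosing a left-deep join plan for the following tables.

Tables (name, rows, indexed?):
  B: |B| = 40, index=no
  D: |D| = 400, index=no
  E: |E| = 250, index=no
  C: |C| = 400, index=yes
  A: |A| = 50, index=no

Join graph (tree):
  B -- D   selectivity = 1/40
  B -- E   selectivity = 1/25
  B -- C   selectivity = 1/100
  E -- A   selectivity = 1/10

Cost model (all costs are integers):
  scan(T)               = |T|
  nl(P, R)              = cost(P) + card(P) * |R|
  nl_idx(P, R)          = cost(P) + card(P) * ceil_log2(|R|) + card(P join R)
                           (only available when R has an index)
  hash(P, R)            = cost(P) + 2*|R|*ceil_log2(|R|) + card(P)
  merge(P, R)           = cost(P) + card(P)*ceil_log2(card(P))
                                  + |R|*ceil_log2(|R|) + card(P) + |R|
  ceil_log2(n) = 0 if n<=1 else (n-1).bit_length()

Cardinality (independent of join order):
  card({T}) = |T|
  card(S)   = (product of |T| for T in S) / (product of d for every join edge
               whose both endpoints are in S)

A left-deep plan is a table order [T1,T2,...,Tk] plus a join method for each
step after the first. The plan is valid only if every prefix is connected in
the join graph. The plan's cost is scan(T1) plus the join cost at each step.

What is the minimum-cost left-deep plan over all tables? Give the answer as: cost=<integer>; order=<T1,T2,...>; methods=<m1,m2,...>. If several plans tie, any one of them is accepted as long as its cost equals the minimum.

cost=21650; order=B,C,E,A,D; methods=nl_idx,merge,hash,hash

Selinger DP (subsets sized 1..n):
  {B}: scan cost=40, card=40
  {D}: scan cost=400, card=400
  {E}: scan cost=250, card=250
  {C}: scan cost=400, card=400
  {A}: scan cost=50, card=50
  {BD}: card=400; try (B,hash)→1280, (D,merge)→4320, (B,merge)→4680, (D,hash)→7280, (D,nl)→16040, (B,nl)→16400; best=1280 via (B,hash)
  {BE}: card=400; try (B,hash)→980, (E,merge)→2570, (B,merge)→2780, (E,hash)→4080, (E,nl)→10040, (B,nl)→10250; best=980 via (B,hash)
  {BC}: card=160; try (C,nl_idx)→560, (B,hash)→1280, (C,merge)→4320, (B,merge)→4680, (C,hash)→7280, (C,nl)→16040 …(+1); best=560 via (C,nl_idx)
  {AE}: card=1250; try (A,hash)→1100, (E,merge)→2650, (A,merge)→2850, (E,hash)→4100, (E,nl)→12550, (A,nl)→12750; best=1100 via (A,hash)
  {BDE}: card=4000; try (E,hash)→5680, (E,merge)→7530, (D,hash)→8580, (D,merge)→8980, (E,nl)→101280, (D,nl)→160980; best=5680 via (E,hash)
  {BCD}: card=1600; try (D,merge)→6000, (C,nl_idx)→6480, (D,hash)→7920, (C,hash)→8880, (C,merge)→9280, (D,nl)→64560 …(+1); best=6000 via (D,merge)
  {BCE}: card=1600; try (E,merge)→4250, (E,hash)→4720, (C,nl_idx)→6180, (C,hash)→8580, (C,merge)→8980, (E,nl)→40560 …(+1); best=4250 via (E,merge)
  {ABE}: card=2000; try (A,hash)→1980, (B,hash)→2830, (A,merge)→5330, (B,merge)→16380, (A,nl)→20980, (B,nl)→51100; best=1980 via (A,hash)
  {BCDE}: card=16000; try (E,hash)→11600, (D,hash)→13050, (C,hash)→16880, (E,merge)→27450, (D,merge)→27450, (C,nl_idx)→57680 …(+4); best=11600 via (E,hash)
  {ABDE}: card=20000; try (A,hash)→10280, (D,hash)→11180, (D,merge)→29980, (A,merge)→58030, (A,nl)→205680, (D,nl)→801980; best=10280 via (A,hash)
  {ABCE}: card=8000; try (A,hash)→6450, (C,hash)→11180, (A,merge)→23800, (C,nl_idx)→27980, (C,merge)→29980, (A,nl)→84250 …(+1); best=6450 via (A,hash)
  {ABCDE}: card=80000; try (D,hash)→21650, (A,hash)→28200, (C,hash)→37480, (D,merge)→122450, (A,merge)→251950, (C,nl_idx)→270280 …(+4); best=21650 via (D,hash)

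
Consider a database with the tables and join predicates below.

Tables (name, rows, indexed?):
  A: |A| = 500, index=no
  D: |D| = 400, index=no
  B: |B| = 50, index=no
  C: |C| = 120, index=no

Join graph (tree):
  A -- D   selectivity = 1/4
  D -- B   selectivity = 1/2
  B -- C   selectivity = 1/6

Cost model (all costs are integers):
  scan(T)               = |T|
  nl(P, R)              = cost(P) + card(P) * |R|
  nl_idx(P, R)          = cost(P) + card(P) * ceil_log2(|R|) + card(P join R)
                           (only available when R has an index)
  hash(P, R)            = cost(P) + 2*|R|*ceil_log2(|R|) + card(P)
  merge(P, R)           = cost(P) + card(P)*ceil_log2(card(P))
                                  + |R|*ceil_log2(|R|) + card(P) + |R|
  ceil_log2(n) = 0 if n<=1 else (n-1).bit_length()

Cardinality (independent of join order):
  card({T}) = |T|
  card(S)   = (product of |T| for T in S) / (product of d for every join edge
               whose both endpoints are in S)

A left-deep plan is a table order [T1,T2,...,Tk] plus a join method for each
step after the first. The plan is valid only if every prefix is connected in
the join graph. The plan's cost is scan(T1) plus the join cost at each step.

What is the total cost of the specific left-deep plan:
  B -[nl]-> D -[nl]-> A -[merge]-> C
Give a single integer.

32521010

step 1: scan B: cost=50, card=50
step 2: join D via nl
    card(P join D) = 50*400/(2) = 10000
    cost = 50 + 50*400 = 20050
step 3: join A via nl
    card(P join A) = 10000*500/(4) = 1250000
    cost = 20050 + 10000*500 = 5020050
step 4: join C via merge
    card(P join C) = 1250000*120/(6) = 25000000
    cost = 5020050 + 1250000*21 + 120*7 + 1250000 + 120 = 32521010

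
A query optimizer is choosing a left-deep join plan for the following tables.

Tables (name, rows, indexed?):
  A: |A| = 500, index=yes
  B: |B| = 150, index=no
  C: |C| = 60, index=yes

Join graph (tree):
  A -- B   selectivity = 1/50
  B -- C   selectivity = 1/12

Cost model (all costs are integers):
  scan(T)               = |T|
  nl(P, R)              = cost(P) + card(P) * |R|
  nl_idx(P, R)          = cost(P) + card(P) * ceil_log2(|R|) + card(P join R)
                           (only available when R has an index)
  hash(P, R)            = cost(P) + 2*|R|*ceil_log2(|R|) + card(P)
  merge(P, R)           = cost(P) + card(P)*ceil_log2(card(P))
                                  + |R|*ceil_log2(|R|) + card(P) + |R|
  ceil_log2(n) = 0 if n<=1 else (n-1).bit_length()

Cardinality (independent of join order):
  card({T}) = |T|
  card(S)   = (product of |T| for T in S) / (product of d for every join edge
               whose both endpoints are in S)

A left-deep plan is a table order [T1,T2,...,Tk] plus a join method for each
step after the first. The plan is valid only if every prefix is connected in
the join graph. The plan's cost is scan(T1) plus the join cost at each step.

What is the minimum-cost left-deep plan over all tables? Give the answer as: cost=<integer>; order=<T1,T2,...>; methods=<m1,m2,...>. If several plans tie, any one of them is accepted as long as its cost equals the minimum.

Selinger DP (subsets sized 1..n):
  {A}: scan cost=500, card=500
  {B}: scan cost=150, card=150
  {C}: scan cost=60, card=60
  {AB}: card=1500; try (A,nl_idx)→3000, (B,hash)→3400, (A,merge)→6500, (B,merge)→6850, (A,hash)→9300, (A,nl)→75150 …(+1); best=3000 via (A,nl_idx)
  {BC}: card=750; try (C,hash)→1020, (C,nl_idx)→1800, (B,merge)→1830, (C,merge)→1920, (B,hash)→2520, (B,nl)→9060 …(+1); best=1020 via (C,hash)
  {ABC}: card=7500; try (C,hash)→5220, (A,hash)→10770, (A,merge)→14270, (A,nl_idx)→15270, (C,nl_idx)→19500, (C,merge)→21420 …(+2); best=5220 via (C,hash)

cost=5220; order=B,A,C; methods=nl_idx,hash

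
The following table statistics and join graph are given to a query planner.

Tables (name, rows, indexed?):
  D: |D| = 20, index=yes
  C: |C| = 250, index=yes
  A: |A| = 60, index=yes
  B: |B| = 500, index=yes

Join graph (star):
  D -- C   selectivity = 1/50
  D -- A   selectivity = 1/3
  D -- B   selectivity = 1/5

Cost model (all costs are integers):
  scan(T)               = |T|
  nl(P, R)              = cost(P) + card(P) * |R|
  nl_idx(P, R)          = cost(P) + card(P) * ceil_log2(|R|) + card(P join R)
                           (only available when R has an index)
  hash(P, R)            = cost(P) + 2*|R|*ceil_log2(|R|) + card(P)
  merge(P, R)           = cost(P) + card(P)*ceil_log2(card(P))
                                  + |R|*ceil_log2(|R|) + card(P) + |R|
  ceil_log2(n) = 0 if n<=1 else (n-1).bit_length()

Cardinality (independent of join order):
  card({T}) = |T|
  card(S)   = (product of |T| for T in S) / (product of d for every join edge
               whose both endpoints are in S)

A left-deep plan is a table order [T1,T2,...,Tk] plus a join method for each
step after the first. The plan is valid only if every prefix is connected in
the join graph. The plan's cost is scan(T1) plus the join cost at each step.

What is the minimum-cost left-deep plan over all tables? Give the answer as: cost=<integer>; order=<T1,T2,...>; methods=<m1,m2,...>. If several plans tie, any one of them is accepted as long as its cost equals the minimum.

cost=12100; order=D,C,A,B; methods=nl_idx,hash,hash

Selinger DP (subsets sized 1..n):
  {D}: scan cost=20, card=20
  {C}: scan cost=250, card=250
  {A}: scan cost=60, card=60
  {B}: scan cost=500, card=500
  {CD}: card=100; try (C,nl_idx)→280, (D,hash)→700, (D,nl_idx)→1600, (C,merge)→2390, (D,merge)→2620, (C,hash)→4040 …(+2); best=280 via (C,nl_idx)
  {AD}: card=400; try (D,hash)→320, (A,nl_idx)→540, (A,merge)→560, (D,merge)→600, (D,nl_idx)→760, (A,hash)→760 …(+2); best=320 via (D,hash)
  {BD}: card=2000; try (D,hash)→1200, (B,nl_idx)→2200, (D,nl_idx)→5000, (B,merge)→5140, (D,merge)→5620, (B,hash)→9040 …(+2); best=1200 via (D,hash)
  {ACD}: card=2000; try (A,hash)→1100, (A,merge)→1500, (A,nl_idx)→2880, (C,hash)→4720, (C,nl_idx)→5520, (A,nl)→6280 …(+2); best=1100 via (A,hash)
  {BCD}: card=10000; try (B,merge)→6080, (C,hash)→7200, (B,hash)→9380, (B,nl_idx)→11180, (C,nl_idx)→27200, (C,merge)→27450 …(+2); best=6080 via (B,merge)
  {ABD}: card=40000; try (A,hash)→3920, (B,merge)→9320, (B,hash)→9720, (A,merge)→25620, (B,nl_idx)→43920, (A,nl_idx)→53200 …(+2); best=3920 via (A,hash)
  {ABCD}: card=200000; try (B,hash)→12100, (A,hash)→16800, (B,merge)→30100, (C,hash)→47920, (A,merge)→156500, (B,nl_idx)→219100 …(+6); best=12100 via (B,hash)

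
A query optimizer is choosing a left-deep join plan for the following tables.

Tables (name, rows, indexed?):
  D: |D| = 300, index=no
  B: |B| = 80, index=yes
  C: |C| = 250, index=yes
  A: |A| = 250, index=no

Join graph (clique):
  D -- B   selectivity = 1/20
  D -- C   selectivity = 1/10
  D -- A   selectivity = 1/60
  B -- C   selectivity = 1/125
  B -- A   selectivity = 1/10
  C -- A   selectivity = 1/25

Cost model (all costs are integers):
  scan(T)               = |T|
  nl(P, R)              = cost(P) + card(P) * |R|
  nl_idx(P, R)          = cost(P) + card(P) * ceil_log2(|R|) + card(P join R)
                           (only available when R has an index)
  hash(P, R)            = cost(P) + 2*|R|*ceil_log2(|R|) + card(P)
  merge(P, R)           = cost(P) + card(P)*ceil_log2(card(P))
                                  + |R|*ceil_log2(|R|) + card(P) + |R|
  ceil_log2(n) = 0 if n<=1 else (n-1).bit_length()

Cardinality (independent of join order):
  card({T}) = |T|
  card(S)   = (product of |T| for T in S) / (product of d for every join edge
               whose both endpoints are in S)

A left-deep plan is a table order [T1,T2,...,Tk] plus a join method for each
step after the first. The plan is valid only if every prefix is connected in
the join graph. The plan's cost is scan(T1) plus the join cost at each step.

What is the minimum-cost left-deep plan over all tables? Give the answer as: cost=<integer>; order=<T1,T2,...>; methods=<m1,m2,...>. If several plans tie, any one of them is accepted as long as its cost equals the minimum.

cost=9010; order=B,C,A,D; methods=nl_idx,merge,merge

Selinger DP (subsets sized 1..n):
  {D}: scan cost=300, card=300
  {B}: scan cost=80, card=80
  {C}: scan cost=250, card=250
  {A}: scan cost=250, card=250
  {BD}: card=1200; try (B,hash)→1720, (B,nl_idx)→3600, (D,merge)→3720, (B,merge)→3940, (D,hash)→5560, (D,nl)→24080 …(+1); best=1720 via (B,hash)
  {CD}: card=7500; try (C,hash)→4600, (D,merge)→5500, (C,merge)→5550, (D,hash)→5900, (C,nl_idx)→10200, (D,nl)→75250 …(+1); best=4600 via (C,hash)
  {AD}: card=1250; try (A,hash)→4600, (D,merge)→5500, (A,merge)→5550, (D,hash)→5900, (D,nl)→75250, (A,nl)→75300; best=4600 via (A,hash)
  {BC}: card=160; try (C,nl_idx)→880, (B,hash)→1620, (B,nl_idx)→2160, (C,merge)→2970, (B,merge)→3140, (C,hash)→4160 …(+2); best=880 via (C,nl_idx)
  {AB}: card=2000; try (B,hash)→1620, (A,merge)→2970, (B,merge)→3140, (B,nl_idx)→4000, (A,hash)→4160, (A,nl)→20080 …(+1); best=1620 via (B,hash)
  {AC}: card=2500; try (C,hash)→4500, (A,hash)→4500, (C,merge)→4750, (C,nl_idx)→4750, (A,merge)→4750, (C,nl)→62750 …(+1); best=4500 via (C,hash)
  {BCD}: card=240; try (D,merge)→5320, (D,hash)→6440, (C,hash)→6920, (C,nl_idx)→11560, (B,hash)→13220, (C,merge)→18370 …(+5); best=5320 via (D,merge)
  {ABD}: card=500; try (A,hash)→6920, (B,hash)→6970, (D,hash)→9020, (B,nl_idx)→13850, (A,merge)→18370, (B,merge)→20240 …(+4); best=6920 via (A,hash)
  {ACD}: card=1250; try (C,hash)→9850, (D,hash)→12400, (C,nl_idx)→15850, (A,hash)→16100, (C,merge)→21850, (D,merge)→40000 …(+4); best=9850 via (C,hash)
  {ABC}: card=160; try (A,merge)→4570, (A,hash)→5040, (C,hash)→7620, (B,hash)→8120, (C,nl_idx)→17780, (B,nl_idx)→22160 …(+5); best=4570 via (A,merge)
  {ABCD}: card=4; try (D,merge)→9010, (A,hash)→9560, (A,merge)→9730, (D,hash)→10130, (C,nl_idx)→10924, (C,hash)→11420 …(+8); best=9010 via (D,merge)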